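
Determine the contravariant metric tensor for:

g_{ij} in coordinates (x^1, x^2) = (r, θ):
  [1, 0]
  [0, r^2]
The metric is diagonal, so g^{ij} is diagonal with entries 1/g_{ii}: diag(1, 1/(r^2)).
g^{ij}:
  [1, 0]
  [0, 1/r^2]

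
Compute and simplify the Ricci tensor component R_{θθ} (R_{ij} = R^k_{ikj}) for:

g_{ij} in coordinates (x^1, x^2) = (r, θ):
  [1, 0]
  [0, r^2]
Non-zero Christoffel symbols (Γ^k_{ij} = Γ^k_{ji}):
Γ^r_{θ θ} = -r
Γ^θ_{r θ} = 1/r
R^r_{θ r θ} = ∂_r Γ^r_{θ θ} - ∂_θ Γ^r_{θ r} + Γ^r_{r m} Γ^m_{θ θ} - Γ^r_{θ m} Γ^m_{θ r}
  = (-1) - (0) + (0) - (-1) = 0
R^θ_{θ θ θ} = 0 (a repeated index in an antisymmetric pair)
R_{θθ} = R^r_{θ r θ} + R^θ_{θ θ θ} = (0) + (0) = 0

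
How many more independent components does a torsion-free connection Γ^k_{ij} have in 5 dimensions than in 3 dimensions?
Independent components in n dimensions: n × n(n+1)/2 = n^2(n+1)/2.
5D: 5 × 15 = 75
3D: 3 × 6 = 18
Difference = 75 - 18 = 57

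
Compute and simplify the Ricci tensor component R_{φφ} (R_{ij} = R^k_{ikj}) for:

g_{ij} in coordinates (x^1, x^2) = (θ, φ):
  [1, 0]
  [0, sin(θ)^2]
Non-zero Christoffel symbols (Γ^k_{ij} = Γ^k_{ji}):
Γ^θ_{φ φ} = -sin(2*θ)/2
Γ^φ_{θ φ} = 1/tan(θ)
R^θ_{φ θ φ} = ∂_θ Γ^θ_{φ φ} - ∂_φ Γ^θ_{φ θ} + Γ^θ_{θ m} Γ^m_{φ φ} - Γ^θ_{φ m} Γ^m_{φ θ}
  = (-cos(2*θ)) - (0) + (0) - (-cos(θ)^2) = sin(θ)^2
R^φ_{φ φ φ} = 0 (a repeated index in an antisymmetric pair)
R_{φφ} = R^θ_{φ θ φ} + R^φ_{φ φ φ} = (sin(θ)^2) + (0) = sin(θ)^2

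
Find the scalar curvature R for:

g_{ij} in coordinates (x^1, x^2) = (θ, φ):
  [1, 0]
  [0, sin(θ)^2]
Non-zero Christoffel symbols (Γ^k_{ij} = Γ^k_{ji}):
Γ^θ_{φ φ} = -sin(2*θ)/2
Γ^φ_{θ φ} = 1/tan(θ)
Ricci tensor (R_{ij} = R^k_{ikj}): R_{θθ} = 1, R_{θφ} = 0, R_{φφ} = sin(θ)^2
Inverse metric: g^{θθ} = 1, g^{φφ} = 1/sin(θ)^2
R = g^{ij} R_{ij} = (1)(1) + (1/sin(θ)^2)(sin(θ)^2) = 2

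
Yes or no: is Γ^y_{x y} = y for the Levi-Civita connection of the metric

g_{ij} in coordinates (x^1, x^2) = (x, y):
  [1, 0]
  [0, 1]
Γ^y_{x y} = (1/2) g^{yy} (∂_x g_{yy} + ∂_y g_{yx} - ∂_y g_{xy}) = (1/2)(1)((0) + (0) - (0)) = 0
This differs from the proposed value y.
No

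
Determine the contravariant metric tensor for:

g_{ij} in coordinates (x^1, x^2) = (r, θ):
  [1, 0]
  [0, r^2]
The metric is diagonal, so g^{ij} is diagonal with entries 1/g_{ii}: diag(1, 1/(r^2)).
g^{ij}:
  [1, 0]
  [0, 1/r^2]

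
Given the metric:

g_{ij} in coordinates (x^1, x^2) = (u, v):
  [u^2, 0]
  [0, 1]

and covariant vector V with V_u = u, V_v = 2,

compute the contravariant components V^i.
Inverse metric (diagonal): g^{uu} = 1/u^2, g^{vv} = 1
V^i = g^{ij} V_j:
V^u = (1/u^2)(u) + (0)(2) = 1/u
V^v = (0)(u) + (1)(2) = 2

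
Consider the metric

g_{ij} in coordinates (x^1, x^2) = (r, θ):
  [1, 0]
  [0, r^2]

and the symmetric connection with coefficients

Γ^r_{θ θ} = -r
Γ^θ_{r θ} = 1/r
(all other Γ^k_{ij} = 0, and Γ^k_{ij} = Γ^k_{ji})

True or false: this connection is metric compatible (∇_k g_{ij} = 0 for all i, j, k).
Using ∇_k g_{ij} = ∂_k g_{ij} - Γ^m_{ki} g_{mj} - Γ^m_{kj} g_{im}:
e.g. ∇_r g_{θθ} = (2*r) - (r) - (r) = 0
Every component ∇_k g_{ij} vanishes: the connection is metric compatible.
True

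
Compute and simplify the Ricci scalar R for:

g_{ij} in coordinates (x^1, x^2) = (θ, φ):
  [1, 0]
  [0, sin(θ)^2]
Non-zero Christoffel symbols (Γ^k_{ij} = Γ^k_{ji}):
Γ^θ_{φ φ} = -sin(2*θ)/2
Γ^φ_{θ φ} = 1/tan(θ)
Ricci tensor (R_{ij} = R^k_{ikj}): R_{θθ} = 1, R_{θφ} = 0, R_{φφ} = sin(θ)^2
Inverse metric: g^{θθ} = 1, g^{φφ} = 1/sin(θ)^2
R = g^{ij} R_{ij} = (1)(1) + (1/sin(θ)^2)(sin(θ)^2) = 2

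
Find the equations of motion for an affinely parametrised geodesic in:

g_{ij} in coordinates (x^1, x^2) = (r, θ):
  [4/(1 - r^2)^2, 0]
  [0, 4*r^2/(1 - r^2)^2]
Geodesic equation: d^2x^k/dλ^2 + Γ^k_{ij} (dx^i/dλ)(dx^j/dλ) = 0.
Non-zero Christoffel symbols:
Γ^r_{r r} = 2*r/(1 - r^2)
Γ^r_{θ θ} = (r^3 + r)/(r^2 - 1)
Γ^θ_{r θ} = (-r^2 - 1)/(r^3 - r)
Substituting (the symmetric pair Γ^k_{ij}, Γ^k_{ji} combines into a factor 2):
d^2r/dλ^2 + (2*r/(1 - r^2)) (dr/dλ)^2 + ((r^3 + r)/(r^2 - 1)) (dθ/dλ)^2 = 0
d^2θ/dλ^2 + ((-2*r^2 - 2)/(r^3 - r)) (dr/dλ)(dθ/dλ) = 0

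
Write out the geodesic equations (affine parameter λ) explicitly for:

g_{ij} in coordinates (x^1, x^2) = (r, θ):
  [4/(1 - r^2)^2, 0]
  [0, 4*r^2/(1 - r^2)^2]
Geodesic equation: d^2x^k/dλ^2 + Γ^k_{ij} (dx^i/dλ)(dx^j/dλ) = 0.
Non-zero Christoffel symbols:
Γ^r_{r r} = 2*r/(1 - r^2)
Γ^r_{θ θ} = (r^3 + r)/(r^2 - 1)
Γ^θ_{r θ} = (-r^2 - 1)/(r^3 - r)
Substituting (the symmetric pair Γ^k_{ij}, Γ^k_{ji} combines into a factor 2):
d^2r/dλ^2 + (2*r/(1 - r^2)) (dr/dλ)^2 + ((r^3 + r)/(r^2 - 1)) (dθ/dλ)^2 = 0
d^2θ/dλ^2 + ((-2*r^2 - 2)/(r^3 - r)) (dr/dλ)(dθ/dλ) = 0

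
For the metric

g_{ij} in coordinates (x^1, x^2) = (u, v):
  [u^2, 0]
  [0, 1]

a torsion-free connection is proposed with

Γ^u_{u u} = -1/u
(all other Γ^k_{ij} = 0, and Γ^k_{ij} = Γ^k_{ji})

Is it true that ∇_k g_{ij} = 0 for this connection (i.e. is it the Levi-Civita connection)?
Using ∇_k g_{ij} = ∂_k g_{ij} - Γ^m_{ki} g_{mj} - Γ^m_{kj} g_{im}:
∇_u g_{uu} = (2*u) - (-u) - (-u) = 4*u ≠ 0
So the connection is not metric compatible (it is not the Levi-Civita connection).
No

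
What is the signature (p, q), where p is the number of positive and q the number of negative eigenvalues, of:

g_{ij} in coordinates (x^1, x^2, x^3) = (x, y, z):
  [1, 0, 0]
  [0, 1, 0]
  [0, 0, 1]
The metric is diagonal, so its eigenvalues are the diagonal entries: 1, 1, 1 (at a generic point, where coordinate-dependent entries are positive).
3 positive, 0 negative.
(3, 0) - Riemannian (positive definite)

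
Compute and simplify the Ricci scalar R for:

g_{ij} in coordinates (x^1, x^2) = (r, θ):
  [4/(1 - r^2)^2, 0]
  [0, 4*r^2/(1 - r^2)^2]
Non-zero Christoffel symbols (Γ^k_{ij} = Γ^k_{ji}):
Γ^r_{r r} = 2*r/(1 - r^2)
Γ^r_{θ θ} = (r^3 + r)/(r^2 - 1)
Γ^θ_{r θ} = (-r^2 - 1)/(r^3 - r)
Ricci tensor (R_{ij} = R^k_{ikj}): R_{rr} = -4/(r^2 - 1)^2, R_{rθ} = 0, R_{θθ} = -4*r^2/(r^2 - 1)^2
Inverse metric: g^{rr} = (1 - r^2)^2/4, g^{θθ} = (1 - r^2)^2/(4*r^2)
R = g^{ij} R_{ij} = ((1 - r^2)^2/4)(-4/(r^2 - 1)^2) + ((1 - r^2)^2/(4*r^2))(-4*r^2/(r^2 - 1)^2) = -2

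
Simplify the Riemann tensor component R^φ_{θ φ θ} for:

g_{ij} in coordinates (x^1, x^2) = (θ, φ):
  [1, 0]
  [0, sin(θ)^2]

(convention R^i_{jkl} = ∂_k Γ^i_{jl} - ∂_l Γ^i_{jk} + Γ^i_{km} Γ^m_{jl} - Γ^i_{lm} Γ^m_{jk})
Non-zero Christoffel symbols (Γ^k_{ij} = Γ^k_{ji}):
Γ^θ_{φ φ} = -sin(2*θ)/2
Γ^φ_{θ φ} = 1/tan(θ)
R^φ_{θ φ θ} = ∂_φ Γ^φ_{θ θ} - ∂_θ Γ^φ_{θ φ} + Γ^φ_{φ m} Γ^m_{θ θ} - Γ^φ_{θ m} Γ^m_{θ φ}
  = (0) - (-1/sin(θ)^2) + (0) - (1/tan(θ)^2) = 1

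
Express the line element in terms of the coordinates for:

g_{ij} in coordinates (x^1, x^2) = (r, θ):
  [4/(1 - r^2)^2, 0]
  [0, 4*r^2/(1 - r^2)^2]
ds^2 = g_{ij} dx^i dx^j; only the non-zero components contribute.
ds^2 = (4/(1 - r^2)^2) dr^2 + (4*r^2/(1 - r^2)^2) dθ^2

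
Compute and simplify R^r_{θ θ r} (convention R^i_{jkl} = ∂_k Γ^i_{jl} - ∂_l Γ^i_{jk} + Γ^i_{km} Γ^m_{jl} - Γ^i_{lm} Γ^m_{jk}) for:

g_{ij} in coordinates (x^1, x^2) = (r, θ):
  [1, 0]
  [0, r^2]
Non-zero Christoffel symbols (Γ^k_{ij} = Γ^k_{ji}):
Γ^r_{θ θ} = -r
Γ^θ_{r θ} = 1/r
R^r_{θ θ r} = ∂_θ Γ^r_{θ r} - ∂_r Γ^r_{θ θ} + Γ^r_{θ m} Γ^m_{θ r} - Γ^r_{r m} Γ^m_{θ θ}
  = (0) - (-1) + (-1) - (0) = 0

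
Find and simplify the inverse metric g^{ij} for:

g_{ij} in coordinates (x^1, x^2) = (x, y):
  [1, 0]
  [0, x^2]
The metric is diagonal, so g^{ij} is diagonal with entries 1/g_{ii}: diag(1, 1/(x^2)).
g^{ij}:
  [1, 0]
  [0, 1/x^2]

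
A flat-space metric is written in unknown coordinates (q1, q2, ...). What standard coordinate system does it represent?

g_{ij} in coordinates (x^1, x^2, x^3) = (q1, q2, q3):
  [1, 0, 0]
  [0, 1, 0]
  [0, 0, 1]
All components are constant and the metric is the identity, i.e. orthonormal rectilinear coordinates.
Cartesian (3D) coordinates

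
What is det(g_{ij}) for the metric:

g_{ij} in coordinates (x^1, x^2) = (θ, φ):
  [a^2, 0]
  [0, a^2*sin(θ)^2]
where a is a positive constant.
For a 2×2 metric: det(g) = g_{11}·g_{22} - g_{12}·g_{21}
= (a^2)·(a^2*sin(θ)^2) - (0)·(0)
= a^4*sin(θ)^2 - 0
det(g) = a^4*sin(θ)^2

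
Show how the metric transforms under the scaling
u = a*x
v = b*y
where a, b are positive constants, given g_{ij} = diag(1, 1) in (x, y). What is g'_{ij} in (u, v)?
Invert the transformation: x = u/a, y = v/b
g'_{ij} = (∂x^k/∂x'^i)(∂x^l/∂x'^j) g_{kl}; with g_{kl} = δ_{kl} this is Σ_k (∂x^k/∂x'^i)(∂x^k/∂x'^j).
Jacobian: ∂x/∂u = 1/a, ∂x/∂v = 0, ∂y/∂u = 0, ∂y/∂v = 1/b
g'_{uu} = (1/a)(1/a) + (0)(0) = 1/a^2
g'_{uv} = (1/a)(0) + (0)(1/b) = 0
g'_{vv} = (0)(0) + (1/b)(1/b) = 1/b^2
g'_{ij} = diag(1/a^2, 1/b^2)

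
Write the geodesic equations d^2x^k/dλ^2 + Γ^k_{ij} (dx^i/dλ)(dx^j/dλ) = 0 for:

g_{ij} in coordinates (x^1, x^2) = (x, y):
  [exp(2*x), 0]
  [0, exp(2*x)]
Geodesic equation: d^2x^k/dλ^2 + Γ^k_{ij} (dx^i/dλ)(dx^j/dλ) = 0.
Non-zero Christoffel symbols:
Γ^x_{x x} = 1
Γ^x_{y y} = -1
Γ^y_{x y} = 1
Substituting (the symmetric pair Γ^k_{ij}, Γ^k_{ji} combines into a factor 2):
d^2x/dλ^2 + (dx/dλ)^2 - (dy/dλ)^2 = 0
d^2y/dλ^2 + 2 (dx/dλ)(dy/dλ) = 0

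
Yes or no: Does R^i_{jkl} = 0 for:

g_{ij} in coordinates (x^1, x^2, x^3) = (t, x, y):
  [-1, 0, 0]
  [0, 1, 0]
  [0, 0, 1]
All metric components are constant, so every Christoffel symbol vanishes and R^i_{jkl} = 0.
Yes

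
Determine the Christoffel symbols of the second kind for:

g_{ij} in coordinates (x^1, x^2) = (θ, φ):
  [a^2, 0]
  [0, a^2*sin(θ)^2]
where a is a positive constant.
Using Γ^k_{ij} = (1/2) g^{km} (∂_i g_{mj} + ∂_j g_{mi} - ∂_m g_{ij}); the metric is diagonal, so only the m = k term contributes.
Non-zero symbols (using the symmetry Γ^k_{ij} = Γ^k_{ji}):
Γ^θ_{φ φ} = (1/2) g^{θθ} (∂_φ g_{θφ} + ∂_φ g_{θφ} - ∂_θ g_{φφ}) = (1/2)(1/a^2)((0) + (0) - (a^2*sin(2*θ))) = -sin(2*θ)/2
Γ^φ_{θ φ} = (1/2) g^{φφ} (∂_θ g_{φφ} + ∂_φ g_{φθ} - ∂_φ g_{θφ}) = (1/2)(1/(a^2*sin(θ)^2))((a^2*sin(2*θ)) + (0) - (0)) = 1/tan(θ)
All other Christoffel symbols are zero.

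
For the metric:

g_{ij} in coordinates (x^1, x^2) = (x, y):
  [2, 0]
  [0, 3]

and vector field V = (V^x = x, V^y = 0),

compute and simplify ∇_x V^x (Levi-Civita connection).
All Christoffel symbols are zero.
∇_x V^x = ∂_x V^x + Γ^x_{x j} V^j
  = (1) + (0)(x) + (0)(0)
  = 1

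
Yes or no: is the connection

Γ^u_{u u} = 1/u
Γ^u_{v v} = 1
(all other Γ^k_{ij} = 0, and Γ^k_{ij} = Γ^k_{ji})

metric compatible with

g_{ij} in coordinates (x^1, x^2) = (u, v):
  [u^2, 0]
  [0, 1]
Using ∇_k g_{ij} = ∂_k g_{ij} - Γ^m_{ki} g_{mj} - Γ^m_{kj} g_{im}:
∇_v g_{uv} = (0) - (0) - (u^2) = -u^2 ≠ 0
So the connection is not metric compatible (it is not the Levi-Civita connection).
No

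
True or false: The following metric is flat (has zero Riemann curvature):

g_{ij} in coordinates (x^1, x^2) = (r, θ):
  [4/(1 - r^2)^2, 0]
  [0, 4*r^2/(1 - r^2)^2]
Non-zero Christoffel symbols:
Γ^r_{r r} = 2*r/(1 - r^2)
Γ^r_{θ θ} = (r^3 + r)/(r^2 - 1)
Γ^θ_{r θ} = (-r^2 - 1)/(r^3 - r)
Ricci tensor: R_{rr} = -4/(r^2 - 1)^2, R_{rθ} = 0, R_{θθ} = -4*r^2/(r^2 - 1)^2
The Ricci tensor is non-zero, so the Riemann tensor is non-zero: not flat.
False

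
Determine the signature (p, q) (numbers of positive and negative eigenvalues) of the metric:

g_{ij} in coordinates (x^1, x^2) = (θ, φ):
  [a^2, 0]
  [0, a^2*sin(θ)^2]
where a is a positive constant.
The metric is diagonal, so its eigenvalues are the diagonal entries: a^2, a^2*sin(θ)^2 (at a generic point, where coordinate-dependent entries are positive).
2 positive, 0 negative.
(2, 0) - Riemannian (positive definite)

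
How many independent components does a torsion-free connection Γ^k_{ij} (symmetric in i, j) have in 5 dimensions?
Γ^k_{ij} has n choices for the upper index and n(n+1)/2 independent symmetric lower index pairs.
Total = 5 × 5×6/2 = 5 × 15 = 75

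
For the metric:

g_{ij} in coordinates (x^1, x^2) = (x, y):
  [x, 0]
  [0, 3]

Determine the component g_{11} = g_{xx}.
With x^1 = x, x^2 = y, g_{11} = g_{xx} is the row-1, column-1 entry of the matrix.
g_{11} = x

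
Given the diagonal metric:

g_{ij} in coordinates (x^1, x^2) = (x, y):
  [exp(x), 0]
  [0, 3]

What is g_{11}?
With x^1 = x, x^2 = y, g_{11} = g_{xx} is the row-1, column-1 entry of the matrix.
g_{11} = exp(x)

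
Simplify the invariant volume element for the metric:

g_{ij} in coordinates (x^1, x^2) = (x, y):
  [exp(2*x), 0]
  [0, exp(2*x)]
det(g) = exp(4*x)
√|det(g)| = exp(2*x)
Volume element: dV = exp(2*x) dx dy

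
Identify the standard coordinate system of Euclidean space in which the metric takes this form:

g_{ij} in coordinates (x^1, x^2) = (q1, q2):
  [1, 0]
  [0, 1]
All components are constant and the metric is the identity, i.e. orthonormal rectilinear coordinates.
Cartesian (2D) coordinates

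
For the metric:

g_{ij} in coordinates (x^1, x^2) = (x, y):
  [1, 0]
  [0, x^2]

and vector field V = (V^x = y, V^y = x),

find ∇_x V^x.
Non-zero Christoffel symbols:
Γ^x_{y y} = -x
Γ^y_{x y} = 1/x
∇_x V^x = ∂_x V^x + Γ^x_{x j} V^j
  = (0) + (0)(y) + (0)(x)
  = 0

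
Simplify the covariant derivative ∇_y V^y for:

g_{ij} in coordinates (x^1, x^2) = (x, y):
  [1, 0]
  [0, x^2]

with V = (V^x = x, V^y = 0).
Non-zero Christoffel symbols:
Γ^x_{y y} = -x
Γ^y_{x y} = 1/x
∇_y V^y = ∂_y V^y + Γ^y_{y j} V^j
  = (0) + (1/x)(x) + (0)(0)
  = 1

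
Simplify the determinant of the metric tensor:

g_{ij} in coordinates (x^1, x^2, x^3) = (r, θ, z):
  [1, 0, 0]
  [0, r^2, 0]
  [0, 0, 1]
Diagonal metric: det(g) = g_{11}·g_{22}·g_{33}
= (1)·(r^2)·(1)
det(g) = r^2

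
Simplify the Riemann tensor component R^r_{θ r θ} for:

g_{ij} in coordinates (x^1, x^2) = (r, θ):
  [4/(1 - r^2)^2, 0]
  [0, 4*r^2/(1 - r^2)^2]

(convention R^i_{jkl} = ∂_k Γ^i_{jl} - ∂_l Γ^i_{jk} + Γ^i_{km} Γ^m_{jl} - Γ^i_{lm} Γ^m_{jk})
Non-zero Christoffel symbols (Γ^k_{ij} = Γ^k_{ji}):
Γ^r_{r r} = 2*r/(1 - r^2)
Γ^r_{θ θ} = (r^3 + r)/(r^2 - 1)
Γ^θ_{r θ} = (-r^2 - 1)/(r^3 - r)
R^r_{θ r θ} = ∂_r Γ^r_{θ θ} - ∂_θ Γ^r_{θ r} + Γ^r_{r m} Γ^m_{θ θ} - Γ^r_{θ m} Γ^m_{θ r}
  = ((r^4 - 4*r^2 - 1)/(r^2 - 1)^2) - (0) + (-2*r^2*(r^2 + 1)/(r^2 - 1)^2) - (-(r^2 + 1)^2/(r^2 - 1)^2) = -4*r^2/(r^2 - 1)^2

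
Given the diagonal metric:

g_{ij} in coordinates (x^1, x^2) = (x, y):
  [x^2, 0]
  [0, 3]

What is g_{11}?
With x^1 = x, x^2 = y, g_{11} = g_{xx} is the row-1, column-1 entry of the matrix.
g_{11} = x^2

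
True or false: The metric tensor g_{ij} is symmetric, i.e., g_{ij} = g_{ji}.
By definition the metric is a symmetric bilinear form, g_{ij} = g_{ji}.
True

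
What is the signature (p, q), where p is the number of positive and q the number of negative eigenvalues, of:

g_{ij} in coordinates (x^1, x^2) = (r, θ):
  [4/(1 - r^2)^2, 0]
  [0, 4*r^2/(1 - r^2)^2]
The metric is diagonal, so its eigenvalues are the diagonal entries: 4/(1 - r^2)^2, 4*r^2/(1 - r^2)^2 (at a generic point, where coordinate-dependent entries are positive).
2 positive, 0 negative.
(2, 0) - Riemannian (positive definite)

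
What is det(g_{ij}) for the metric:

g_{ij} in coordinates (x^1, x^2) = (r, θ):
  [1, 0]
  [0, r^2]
For a 2×2 metric: det(g) = g_{11}·g_{22} - g_{12}·g_{21}
= (1)·(r^2) - (0)·(0)
= r^2 - 0
det(g) = r^2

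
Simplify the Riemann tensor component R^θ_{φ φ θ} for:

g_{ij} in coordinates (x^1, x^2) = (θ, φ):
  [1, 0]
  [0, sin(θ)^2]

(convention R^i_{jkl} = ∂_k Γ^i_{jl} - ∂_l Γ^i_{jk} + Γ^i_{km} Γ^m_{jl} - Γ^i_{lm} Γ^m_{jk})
Non-zero Christoffel symbols (Γ^k_{ij} = Γ^k_{ji}):
Γ^θ_{φ φ} = -sin(2*θ)/2
Γ^φ_{θ φ} = 1/tan(θ)
R^θ_{φ φ θ} = ∂_φ Γ^θ_{φ θ} - ∂_θ Γ^θ_{φ φ} + Γ^θ_{φ m} Γ^m_{φ θ} - Γ^θ_{θ m} Γ^m_{φ φ}
  = (0) - (-cos(2*θ)) + (-cos(θ)^2) - (0) = -sin(θ)^2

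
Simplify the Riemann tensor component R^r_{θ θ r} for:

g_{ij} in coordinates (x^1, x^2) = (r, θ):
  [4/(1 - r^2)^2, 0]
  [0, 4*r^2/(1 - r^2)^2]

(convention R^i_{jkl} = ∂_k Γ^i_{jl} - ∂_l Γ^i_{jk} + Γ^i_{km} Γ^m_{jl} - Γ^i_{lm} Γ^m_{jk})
Non-zero Christoffel symbols (Γ^k_{ij} = Γ^k_{ji}):
Γ^r_{r r} = 2*r/(1 - r^2)
Γ^r_{θ θ} = (r^3 + r)/(r^2 - 1)
Γ^θ_{r θ} = (-r^2 - 1)/(r^3 - r)
R^r_{θ θ r} = ∂_θ Γ^r_{θ r} - ∂_r Γ^r_{θ θ} + Γ^r_{θ m} Γ^m_{θ r} - Γ^r_{r m} Γ^m_{θ θ}
  = (0) - ((r^4 - 4*r^2 - 1)/(r^2 - 1)^2) + (-(r^2 + 1)^2/(r^2 - 1)^2) - (-2*r^2*(r^2 + 1)/(r^2 - 1)^2) = 4*r^2/(r^2 - 1)^2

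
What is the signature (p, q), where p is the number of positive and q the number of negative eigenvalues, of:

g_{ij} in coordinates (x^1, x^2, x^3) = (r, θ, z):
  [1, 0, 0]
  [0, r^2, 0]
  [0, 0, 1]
The metric is diagonal, so its eigenvalues are the diagonal entries: 1, r^2, 1 (at a generic point, where coordinate-dependent entries are positive).
3 positive, 0 negative.
(3, 0) - Riemannian (positive definite)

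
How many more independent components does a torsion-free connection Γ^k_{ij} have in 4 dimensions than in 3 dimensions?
Independent components in n dimensions: n × n(n+1)/2 = n^2(n+1)/2.
4D: 4 × 10 = 40
3D: 3 × 6 = 18
Difference = 40 - 18 = 22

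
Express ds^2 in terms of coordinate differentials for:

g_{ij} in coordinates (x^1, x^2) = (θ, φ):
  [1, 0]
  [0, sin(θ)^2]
ds^2 = g_{ij} dx^i dx^j; only the non-zero components contribute.
ds^2 = dθ^2 + sin(θ)^2 dφ^2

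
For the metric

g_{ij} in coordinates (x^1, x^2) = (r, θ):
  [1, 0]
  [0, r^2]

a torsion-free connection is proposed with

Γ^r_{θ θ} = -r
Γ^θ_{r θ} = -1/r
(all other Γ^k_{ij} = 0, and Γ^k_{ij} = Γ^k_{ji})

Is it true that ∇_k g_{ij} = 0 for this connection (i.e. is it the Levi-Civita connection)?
Using ∇_k g_{ij} = ∂_k g_{ij} - Γ^m_{ki} g_{mj} - Γ^m_{kj} g_{im}:
∇_θ g_{rθ} = (0) - (-r) - (-r) = 2*r ≠ 0
So the connection is not metric compatible (it is not the Levi-Civita connection).
No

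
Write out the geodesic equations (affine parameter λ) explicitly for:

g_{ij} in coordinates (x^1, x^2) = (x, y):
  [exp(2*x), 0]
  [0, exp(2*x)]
Geodesic equation: d^2x^k/dλ^2 + Γ^k_{ij} (dx^i/dλ)(dx^j/dλ) = 0.
Non-zero Christoffel symbols:
Γ^x_{x x} = 1
Γ^x_{y y} = -1
Γ^y_{x y} = 1
Substituting (the symmetric pair Γ^k_{ij}, Γ^k_{ji} combines into a factor 2):
d^2x/dλ^2 + (dx/dλ)^2 - (dy/dλ)^2 = 0
d^2y/dλ^2 + 2 (dx/dλ)(dy/dλ) = 0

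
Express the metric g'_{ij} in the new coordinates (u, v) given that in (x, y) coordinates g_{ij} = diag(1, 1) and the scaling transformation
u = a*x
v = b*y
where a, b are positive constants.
Invert the transformation: x = u/a, y = v/b
g'_{ij} = (∂x^k/∂x'^i)(∂x^l/∂x'^j) g_{kl}; with g_{kl} = δ_{kl} this is Σ_k (∂x^k/∂x'^i)(∂x^k/∂x'^j).
Jacobian: ∂x/∂u = 1/a, ∂x/∂v = 0, ∂y/∂u = 0, ∂y/∂v = 1/b
g'_{uu} = (1/a)(1/a) + (0)(0) = 1/a^2
g'_{uv} = (1/a)(0) + (0)(1/b) = 0
g'_{vv} = (0)(0) + (1/b)(1/b) = 1/b^2
g'_{ij} = diag(1/a^2, 1/b^2)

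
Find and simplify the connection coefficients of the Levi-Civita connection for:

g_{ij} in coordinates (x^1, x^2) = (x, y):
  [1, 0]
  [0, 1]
Using Γ^k_{ij} = (1/2) g^{km} (∂_i g_{mj} + ∂_j g_{mi} - ∂_m g_{ij}); the metric is diagonal, so only the m = k term contributes.
Every metric component is constant, so all ∂_m g_{ij} = 0 and every Christoffel symbol vanishes.
All Christoffel symbols are zero.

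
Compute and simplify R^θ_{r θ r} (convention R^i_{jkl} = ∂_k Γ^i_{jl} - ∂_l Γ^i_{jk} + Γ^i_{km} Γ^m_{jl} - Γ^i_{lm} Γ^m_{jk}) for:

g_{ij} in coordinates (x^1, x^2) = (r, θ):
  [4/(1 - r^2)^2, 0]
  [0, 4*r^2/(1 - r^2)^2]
Non-zero Christoffel symbols (Γ^k_{ij} = Γ^k_{ji}):
Γ^r_{r r} = 2*r/(1 - r^2)
Γ^r_{θ θ} = (r^3 + r)/(r^2 - 1)
Γ^θ_{r θ} = (-r^2 - 1)/(r^3 - r)
R^θ_{r θ r} = ∂_θ Γ^θ_{r r} - ∂_r Γ^θ_{r θ} + Γ^θ_{θ m} Γ^m_{r r} - Γ^θ_{r m} Γ^m_{r θ}
  = (0) - ((r^4 + 4*r^2 - 1)/(r^3 - r)^2) + (2*(r^2 + 1)/(r^2 - 1)^2) - ((r^2 + 1)^2/(r^3 - r)^2) = -4/(r^2 - 1)^2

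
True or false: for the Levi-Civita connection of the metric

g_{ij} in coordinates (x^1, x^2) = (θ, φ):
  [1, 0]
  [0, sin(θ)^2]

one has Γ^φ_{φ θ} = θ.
Γ^φ_{φ θ} = (1/2) g^{φφ} (∂_φ g_{φθ} + ∂_θ g_{φφ} - ∂_φ g_{φθ}) = (1/2)(1/sin(θ)^2)((0) + (sin(2*θ)) - (0)) = 1/tan(θ)
This differs from the proposed value θ.
False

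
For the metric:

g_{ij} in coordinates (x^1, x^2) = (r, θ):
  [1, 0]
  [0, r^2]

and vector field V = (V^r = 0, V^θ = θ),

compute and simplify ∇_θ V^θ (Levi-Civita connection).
Non-zero Christoffel symbols:
Γ^r_{θ θ} = -r
Γ^θ_{r θ} = 1/r
∇_θ V^θ = ∂_θ V^θ + Γ^θ_{θ j} V^j
  = (1) + (1/r)(0) + (0)(θ)
  = 1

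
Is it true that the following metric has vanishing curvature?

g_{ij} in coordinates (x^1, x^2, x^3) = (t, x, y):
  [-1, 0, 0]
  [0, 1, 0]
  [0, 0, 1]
All metric components are constant, so every Christoffel symbol vanishes and R^i_{jkl} = 0.
Yes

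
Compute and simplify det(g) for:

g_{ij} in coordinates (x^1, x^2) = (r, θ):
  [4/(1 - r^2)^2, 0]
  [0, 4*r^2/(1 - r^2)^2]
For a 2×2 metric: det(g) = g_{11}·g_{22} - g_{12}·g_{21}
= (4/(1 - r^2)^2)·(4*r^2/(1 - r^2)^2) - (0)·(0)
= 16*r^2/(1 - r^2)^4 - 0
det(g) = 16*r^2/(1 - r^2)^4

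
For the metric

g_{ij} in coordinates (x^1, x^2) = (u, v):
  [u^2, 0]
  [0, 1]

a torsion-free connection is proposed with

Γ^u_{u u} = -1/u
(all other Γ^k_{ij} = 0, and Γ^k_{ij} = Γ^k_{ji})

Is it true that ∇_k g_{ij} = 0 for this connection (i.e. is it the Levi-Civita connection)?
Using ∇_k g_{ij} = ∂_k g_{ij} - Γ^m_{ki} g_{mj} - Γ^m_{kj} g_{im}:
∇_u g_{uu} = (2*u) - (-u) - (-u) = 4*u ≠ 0
So the connection is not metric compatible (it is not the Levi-Civita connection).
No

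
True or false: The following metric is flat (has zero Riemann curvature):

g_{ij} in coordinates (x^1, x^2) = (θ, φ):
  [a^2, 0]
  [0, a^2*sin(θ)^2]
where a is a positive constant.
Non-zero Christoffel symbols:
Γ^θ_{φ φ} = -sin(2*θ)/2
Γ^φ_{θ φ} = 1/tan(θ)
Ricci tensor: R_{θθ} = 1, R_{θφ} = 0, R_{φφ} = sin(θ)^2
The Ricci tensor is non-zero, so the Riemann tensor is non-zero: not flat.
False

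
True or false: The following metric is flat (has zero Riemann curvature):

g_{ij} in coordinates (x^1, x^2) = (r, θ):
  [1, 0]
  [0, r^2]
Non-zero Christoffel symbols:
Γ^r_{θ θ} = -r
Γ^θ_{r θ} = 1/r
Ricci tensor: R_{rr} = 0, R_{rθ} = 0, R_{θθ} = 0
All R_{ij} vanish; in 2 dimensions the Riemann tensor is fully determined by the Ricci tensor, so R^i_{jkl} = 0: the metric is flat (curvilinear coordinates on flat space).
True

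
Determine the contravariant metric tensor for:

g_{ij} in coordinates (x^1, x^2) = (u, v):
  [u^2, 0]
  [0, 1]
The metric is diagonal, so g^{ij} is diagonal with entries 1/g_{ii}: diag(1/(u^2), 1).
g^{ij}:
  [1/u^2, 0]
  [0, 1]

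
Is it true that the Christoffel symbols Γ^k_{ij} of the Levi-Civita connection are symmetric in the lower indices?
The Levi-Civita connection is torsion-free, which is exactly Γ^k_{ij} = Γ^k_{ji}.
Yes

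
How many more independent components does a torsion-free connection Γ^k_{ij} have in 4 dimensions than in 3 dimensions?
Independent components in n dimensions: n × n(n+1)/2 = n^2(n+1)/2.
4D: 4 × 10 = 40
3D: 3 × 6 = 18
Difference = 40 - 18 = 22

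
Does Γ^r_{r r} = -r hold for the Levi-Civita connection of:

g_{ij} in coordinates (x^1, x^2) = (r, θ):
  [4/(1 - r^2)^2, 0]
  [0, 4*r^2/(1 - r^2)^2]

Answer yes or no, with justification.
Γ^r_{r r} = (1/2) g^{rr} (∂_r g_{rr} + ∂_r g_{rr} - ∂_r g_{rr}) = (1/2)((1 - r^2)^2/4)((16*r/(1 - r^2)^3) + (16*r/(1 - r^2)^3) - (16*r/(1 - r^2)^3)) = 2*r/(1 - r^2)
This differs from the proposed value -r.
No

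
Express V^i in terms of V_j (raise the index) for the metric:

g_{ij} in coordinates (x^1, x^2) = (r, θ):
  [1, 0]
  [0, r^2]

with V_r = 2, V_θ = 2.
Inverse metric (diagonal): g^{rr} = 1, g^{θθ} = 1/r^2
V^i = g^{ij} V_j:
V^r = (1)(2) + (0)(2) = 2
V^θ = (0)(2) + (1/r^2)(2) = 2/r^2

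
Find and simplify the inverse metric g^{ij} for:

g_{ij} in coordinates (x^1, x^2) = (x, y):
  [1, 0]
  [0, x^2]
The metric is diagonal, so g^{ij} is diagonal with entries 1/g_{ii}: diag(1, 1/(x^2)).
g^{ij}:
  [1, 0]
  [0, 1/x^2]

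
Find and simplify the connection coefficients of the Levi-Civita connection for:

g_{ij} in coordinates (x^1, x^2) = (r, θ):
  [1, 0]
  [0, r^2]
Using Γ^k_{ij} = (1/2) g^{km} (∂_i g_{mj} + ∂_j g_{mi} - ∂_m g_{ij}); the metric is diagonal, so only the m = k term contributes.
Non-zero symbols (using the symmetry Γ^k_{ij} = Γ^k_{ji}):
Γ^r_{θ θ} = (1/2) g^{rr} (∂_θ g_{rθ} + ∂_θ g_{rθ} - ∂_r g_{θθ}) = (1/2)(1)((0) + (0) - (2*r)) = -r
Γ^θ_{r θ} = (1/2) g^{θθ} (∂_r g_{θθ} + ∂_θ g_{θr} - ∂_θ g_{rθ}) = (1/2)(1/r^2)((2*r) + (0) - (0)) = 1/r
All other Christoffel symbols are zero.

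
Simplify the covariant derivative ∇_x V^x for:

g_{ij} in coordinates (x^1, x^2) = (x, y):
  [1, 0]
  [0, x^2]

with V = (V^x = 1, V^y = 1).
Non-zero Christoffel symbols:
Γ^x_{y y} = -x
Γ^y_{x y} = 1/x
∇_x V^x = ∂_x V^x + Γ^x_{x j} V^j
  = (0) + (0)(1) + (0)(1)
  = 0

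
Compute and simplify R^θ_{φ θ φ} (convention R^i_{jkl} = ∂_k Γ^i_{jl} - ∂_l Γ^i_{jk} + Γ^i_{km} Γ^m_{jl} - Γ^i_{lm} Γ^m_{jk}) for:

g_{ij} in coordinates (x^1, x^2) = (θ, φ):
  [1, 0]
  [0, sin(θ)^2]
Non-zero Christoffel symbols (Γ^k_{ij} = Γ^k_{ji}):
Γ^θ_{φ φ} = -sin(2*θ)/2
Γ^φ_{θ φ} = 1/tan(θ)
R^θ_{φ θ φ} = ∂_θ Γ^θ_{φ φ} - ∂_φ Γ^θ_{φ θ} + Γ^θ_{θ m} Γ^m_{φ φ} - Γ^θ_{φ m} Γ^m_{φ θ}
  = (-cos(2*θ)) - (0) + (0) - (-cos(θ)^2) = sin(θ)^2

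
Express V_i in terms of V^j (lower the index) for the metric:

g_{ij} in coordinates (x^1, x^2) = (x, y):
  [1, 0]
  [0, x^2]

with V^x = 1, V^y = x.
V_i = g_{ij} V^j:
V_x = (1)(1) + (0)(x) = 1
V_y = (0)(1) + (x^2)(x) = x^3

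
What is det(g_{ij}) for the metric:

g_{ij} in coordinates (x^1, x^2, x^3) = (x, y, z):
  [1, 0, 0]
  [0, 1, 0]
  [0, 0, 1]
Diagonal metric: det(g) = g_{11}·g_{22}·g_{33}
= (1)·(1)·(1)
det(g) = 1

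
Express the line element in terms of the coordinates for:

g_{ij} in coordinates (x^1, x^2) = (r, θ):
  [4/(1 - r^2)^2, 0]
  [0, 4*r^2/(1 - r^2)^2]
ds^2 = g_{ij} dx^i dx^j; only the non-zero components contribute.
ds^2 = (4/(1 - r^2)^2) dr^2 + (4*r^2/(1 - r^2)^2) dθ^2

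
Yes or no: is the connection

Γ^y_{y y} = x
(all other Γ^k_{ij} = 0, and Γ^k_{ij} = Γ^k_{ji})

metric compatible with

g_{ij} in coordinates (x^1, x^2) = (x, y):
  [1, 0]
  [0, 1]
Using ∇_k g_{ij} = ∂_k g_{ij} - Γ^m_{ki} g_{mj} - Γ^m_{kj} g_{im}:
∇_y g_{yy} = (0) - (x) - (x) = -2*x ≠ 0
So the connection is not metric compatible (it is not the Levi-Civita connection).
No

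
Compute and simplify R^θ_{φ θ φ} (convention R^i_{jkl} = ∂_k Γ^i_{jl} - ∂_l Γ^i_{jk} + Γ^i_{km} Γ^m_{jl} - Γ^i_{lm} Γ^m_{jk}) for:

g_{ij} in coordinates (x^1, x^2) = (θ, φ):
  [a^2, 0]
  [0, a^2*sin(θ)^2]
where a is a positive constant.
Non-zero Christoffel symbols (Γ^k_{ij} = Γ^k_{ji}):
Γ^θ_{φ φ} = -sin(2*θ)/2
Γ^φ_{θ φ} = 1/tan(θ)
R^θ_{φ θ φ} = ∂_θ Γ^θ_{φ φ} - ∂_φ Γ^θ_{φ θ} + Γ^θ_{θ m} Γ^m_{φ φ} - Γ^θ_{φ m} Γ^m_{φ θ}
  = (-cos(2*θ)) - (0) + (0) - (-cos(θ)^2) = sin(θ)^2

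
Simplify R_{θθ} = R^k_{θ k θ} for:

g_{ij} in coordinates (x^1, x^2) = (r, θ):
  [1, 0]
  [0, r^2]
Non-zero Christoffel symbols (Γ^k_{ij} = Γ^k_{ji}):
Γ^r_{θ θ} = -r
Γ^θ_{r θ} = 1/r
R^r_{θ r θ} = ∂_r Γ^r_{θ θ} - ∂_θ Γ^r_{θ r} + Γ^r_{r m} Γ^m_{θ θ} - Γ^r_{θ m} Γ^m_{θ r}
  = (-1) - (0) + (0) - (-1) = 0
R^θ_{θ θ θ} = 0 (a repeated index in an antisymmetric pair)
R_{θθ} = R^r_{θ r θ} + R^θ_{θ θ θ} = (0) + (0) = 0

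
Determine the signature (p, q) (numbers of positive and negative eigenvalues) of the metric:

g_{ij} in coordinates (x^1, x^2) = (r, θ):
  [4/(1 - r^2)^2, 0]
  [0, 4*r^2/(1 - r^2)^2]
The metric is diagonal, so its eigenvalues are the diagonal entries: 4/(1 - r^2)^2, 4*r^2/(1 - r^2)^2 (at a generic point, where coordinate-dependent entries are positive).
2 positive, 0 negative.
(2, 0) - Riemannian (positive definite)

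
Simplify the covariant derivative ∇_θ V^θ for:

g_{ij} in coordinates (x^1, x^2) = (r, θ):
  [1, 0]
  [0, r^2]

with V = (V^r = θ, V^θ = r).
Non-zero Christoffel symbols:
Γ^r_{θ θ} = -r
Γ^θ_{r θ} = 1/r
∇_θ V^θ = ∂_θ V^θ + Γ^θ_{θ j} V^j
  = (0) + (1/r)(θ) + (0)(r)
  = θ/r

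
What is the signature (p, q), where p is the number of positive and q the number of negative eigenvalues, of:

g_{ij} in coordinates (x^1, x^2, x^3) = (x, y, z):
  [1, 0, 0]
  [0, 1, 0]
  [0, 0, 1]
The metric is diagonal, so its eigenvalues are the diagonal entries: 1, 1, 1 (at a generic point, where coordinate-dependent entries are positive).
3 positive, 0 negative.
(3, 0) - Riemannian (positive definite)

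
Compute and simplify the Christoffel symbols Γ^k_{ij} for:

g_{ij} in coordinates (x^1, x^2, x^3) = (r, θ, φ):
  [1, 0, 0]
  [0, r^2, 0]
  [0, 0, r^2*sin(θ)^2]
Using Γ^k_{ij} = (1/2) g^{km} (∂_i g_{mj} + ∂_j g_{mi} - ∂_m g_{ij}); the metric is diagonal, so only the m = k term contributes.
Non-zero symbols (using the symmetry Γ^k_{ij} = Γ^k_{ji}):
Γ^r_{θ θ} = (1/2) g^{rr} (∂_θ g_{rθ} + ∂_θ g_{rθ} - ∂_r g_{θθ}) = (1/2)(1)((0) + (0) - (2*r)) = -r
Γ^r_{φ φ} = (1/2) g^{rr} (∂_φ g_{rφ} + ∂_φ g_{rφ} - ∂_r g_{φφ}) = (1/2)(1)((0) + (0) - (2*r*sin(θ)^2)) = -r*sin(θ)^2
Γ^θ_{r θ} = (1/2) g^{θθ} (∂_r g_{θθ} + ∂_θ g_{θr} - ∂_θ g_{rθ}) = (1/2)(1/r^2)((2*r) + (0) - (0)) = 1/r
Γ^θ_{φ φ} = (1/2) g^{θθ} (∂_φ g_{θφ} + ∂_φ g_{θφ} - ∂_θ g_{φφ}) = (1/2)(1/r^2)((0) + (0) - (r^2*sin(2*θ))) = -sin(2*θ)/2
Γ^φ_{r φ} = (1/2) g^{φφ} (∂_r g_{φφ} + ∂_φ g_{φr} - ∂_φ g_{rφ}) = (1/2)(1/(r^2*sin(θ)^2))((2*r*sin(θ)^2) + (0) - (0)) = 1/r
Γ^φ_{θ φ} = (1/2) g^{φφ} (∂_θ g_{φφ} + ∂_φ g_{φθ} - ∂_φ g_{θφ}) = (1/2)(1/(r^2*sin(θ)^2))((r^2*sin(2*θ)) + (0) - (0)) = 1/tan(θ)
All other Christoffel symbols are zero.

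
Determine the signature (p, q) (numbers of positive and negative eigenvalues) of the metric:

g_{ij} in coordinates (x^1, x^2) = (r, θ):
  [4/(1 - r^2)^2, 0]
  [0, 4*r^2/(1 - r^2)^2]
The metric is diagonal, so its eigenvalues are the diagonal entries: 4/(1 - r^2)^2, 4*r^2/(1 - r^2)^2 (at a generic point, where coordinate-dependent entries are positive).
2 positive, 0 negative.
(2, 0) - Riemannian (positive definite)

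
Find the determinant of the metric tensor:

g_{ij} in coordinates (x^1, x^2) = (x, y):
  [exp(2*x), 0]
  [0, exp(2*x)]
For a 2×2 metric: det(g) = g_{11}·g_{22} - g_{12}·g_{21}
= (exp(2*x))·(exp(2*x)) - (0)·(0)
= exp(4*x) - 0
det(g) = exp(4*x)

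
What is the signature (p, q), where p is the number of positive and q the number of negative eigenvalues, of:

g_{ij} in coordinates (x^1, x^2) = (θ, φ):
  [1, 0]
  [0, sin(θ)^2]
The metric is diagonal, so its eigenvalues are the diagonal entries: 1, sin(θ)^2 (at a generic point, where coordinate-dependent entries are positive).
2 positive, 0 negative.
(2, 0) - Riemannian (positive definite)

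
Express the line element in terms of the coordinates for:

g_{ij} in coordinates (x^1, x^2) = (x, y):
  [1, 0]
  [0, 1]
ds^2 = g_{ij} dx^i dx^j; only the non-zero components contribute.
ds^2 = dx^2 + dy^2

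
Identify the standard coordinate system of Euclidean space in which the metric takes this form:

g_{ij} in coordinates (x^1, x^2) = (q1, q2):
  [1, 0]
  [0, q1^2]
The line element ds^2 = dq1^2 + q1^2 dq2^2 is dr^2 + r^2 dθ^2 with q1 = r, q2 = θ.
polar coordinates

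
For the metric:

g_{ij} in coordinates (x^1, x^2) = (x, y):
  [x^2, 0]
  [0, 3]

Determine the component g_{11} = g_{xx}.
With x^1 = x, x^2 = y, g_{11} = g_{xx} is the row-1, column-1 entry of the matrix.
g_{11} = x^2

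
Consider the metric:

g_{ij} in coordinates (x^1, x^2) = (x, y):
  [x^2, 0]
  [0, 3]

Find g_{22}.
With x^1 = x, x^2 = y, g_{22} = g_{yy} is the row-2, column-2 entry of the matrix.
g_{22} = 3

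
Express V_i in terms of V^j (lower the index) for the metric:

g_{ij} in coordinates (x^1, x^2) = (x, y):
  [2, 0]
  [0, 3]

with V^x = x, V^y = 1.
V_i = g_{ij} V^j:
V_x = (2)(x) + (0)(1) = 2*x
V_y = (0)(x) + (3)(1) = 3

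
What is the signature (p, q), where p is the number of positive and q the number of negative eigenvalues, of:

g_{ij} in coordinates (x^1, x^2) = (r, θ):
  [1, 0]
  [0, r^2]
The metric is diagonal, so its eigenvalues are the diagonal entries: 1, r^2 (at a generic point, where coordinate-dependent entries are positive).
2 positive, 0 negative.
(2, 0) - Riemannian (positive definite)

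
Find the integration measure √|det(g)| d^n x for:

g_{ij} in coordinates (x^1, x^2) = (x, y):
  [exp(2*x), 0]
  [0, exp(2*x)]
det(g) = exp(4*x)
√|det(g)| = exp(2*x)
Volume element: dV = exp(2*x) dx dy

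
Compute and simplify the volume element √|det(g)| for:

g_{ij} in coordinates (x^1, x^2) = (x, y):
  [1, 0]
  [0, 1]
det(g) = 1
√|det(g)| = 1
Volume element: dV = 1 dx dy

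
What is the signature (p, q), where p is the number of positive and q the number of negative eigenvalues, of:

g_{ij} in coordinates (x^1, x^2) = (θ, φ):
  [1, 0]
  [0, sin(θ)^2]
The metric is diagonal, so its eigenvalues are the diagonal entries: 1, sin(θ)^2 (at a generic point, where coordinate-dependent entries are positive).
2 positive, 0 negative.
(2, 0) - Riemannian (positive definite)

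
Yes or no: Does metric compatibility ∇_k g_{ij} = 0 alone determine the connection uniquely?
One also needs vanishing torsion; metric compatibility plus torsion-freeness singles out the Levi-Civita connection.
No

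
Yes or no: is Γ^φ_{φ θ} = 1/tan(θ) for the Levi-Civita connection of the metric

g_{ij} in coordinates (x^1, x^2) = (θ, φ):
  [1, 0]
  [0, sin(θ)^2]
Γ^φ_{φ θ} = (1/2) g^{φφ} (∂_φ g_{φθ} + ∂_θ g_{φφ} - ∂_φ g_{φθ}) = (1/2)(1/sin(θ)^2)((0) + (sin(2*θ)) - (0)) = 1/tan(θ)
This equals the proposed value 1/tan(θ).
Yes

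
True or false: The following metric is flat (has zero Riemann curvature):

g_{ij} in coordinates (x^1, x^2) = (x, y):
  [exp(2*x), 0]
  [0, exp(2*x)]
Non-zero Christoffel symbols:
Γ^x_{x x} = 1
Γ^x_{y y} = -1
Γ^y_{x y} = 1
Ricci tensor: R_{xx} = 0, R_{xy} = 0, R_{yy} = 0
All R_{ij} vanish; in 2 dimensions the Riemann tensor is fully determined by the Ricci tensor, so R^i_{jkl} = 0: the metric is flat (curvilinear coordinates on flat space).
True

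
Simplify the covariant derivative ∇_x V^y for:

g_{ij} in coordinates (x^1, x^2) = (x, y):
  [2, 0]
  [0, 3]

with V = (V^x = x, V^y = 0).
All Christoffel symbols are zero.
∇_x V^y = ∂_x V^y + Γ^y_{x j} V^j
  = (0) + (0)(x) + (0)(0)
  = 0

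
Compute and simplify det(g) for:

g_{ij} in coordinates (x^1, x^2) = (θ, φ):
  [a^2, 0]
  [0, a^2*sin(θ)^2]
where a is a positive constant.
For a 2×2 metric: det(g) = g_{11}·g_{22} - g_{12}·g_{21}
= (a^2)·(a^2*sin(θ)^2) - (0)·(0)
= a^4*sin(θ)^2 - 0
det(g) = a^4*sin(θ)^2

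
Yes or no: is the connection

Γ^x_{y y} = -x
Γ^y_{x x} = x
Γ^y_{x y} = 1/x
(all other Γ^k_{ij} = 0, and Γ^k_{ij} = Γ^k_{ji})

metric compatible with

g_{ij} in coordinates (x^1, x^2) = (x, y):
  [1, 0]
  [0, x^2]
Using ∇_k g_{ij} = ∂_k g_{ij} - Γ^m_{ki} g_{mj} - Γ^m_{kj} g_{im}:
∇_x g_{xy} = (0) - (x^3) - (0) = -x^3 ≠ 0
So the connection is not metric compatible (it is not the Levi-Civita connection).
No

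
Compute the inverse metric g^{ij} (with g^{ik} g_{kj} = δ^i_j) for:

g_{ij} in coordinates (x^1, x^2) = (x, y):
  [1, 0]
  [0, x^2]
The metric is diagonal, so g^{ij} is diagonal with entries 1/g_{ii}: diag(1, 1/(x^2)).
g^{ij}:
  [1, 0]
  [0, 1/x^2]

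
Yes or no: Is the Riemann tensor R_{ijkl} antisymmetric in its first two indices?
R_{ijkl} = -R_{jikl} (follows from metric compatibility).
Yes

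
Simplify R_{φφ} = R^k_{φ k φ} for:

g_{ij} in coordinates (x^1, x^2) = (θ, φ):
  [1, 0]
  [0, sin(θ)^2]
Non-zero Christoffel symbols (Γ^k_{ij} = Γ^k_{ji}):
Γ^θ_{φ φ} = -sin(2*θ)/2
Γ^φ_{θ φ} = 1/tan(θ)
R^θ_{φ θ φ} = ∂_θ Γ^θ_{φ φ} - ∂_φ Γ^θ_{φ θ} + Γ^θ_{θ m} Γ^m_{φ φ} - Γ^θ_{φ m} Γ^m_{φ θ}
  = (-cos(2*θ)) - (0) + (0) - (-cos(θ)^2) = sin(θ)^2
R^φ_{φ φ φ} = 0 (a repeated index in an antisymmetric pair)
R_{φφ} = R^θ_{φ θ φ} + R^φ_{φ φ φ} = (sin(θ)^2) + (0) = sin(θ)^2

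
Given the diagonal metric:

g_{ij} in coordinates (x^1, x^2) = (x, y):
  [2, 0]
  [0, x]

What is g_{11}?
With x^1 = x, x^2 = y, g_{11} = g_{xx} is the row-1, column-1 entry of the matrix.
g_{11} = 2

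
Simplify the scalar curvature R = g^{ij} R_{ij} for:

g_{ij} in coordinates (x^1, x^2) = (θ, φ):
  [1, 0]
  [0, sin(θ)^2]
Non-zero Christoffel symbols (Γ^k_{ij} = Γ^k_{ji}):
Γ^θ_{φ φ} = -sin(2*θ)/2
Γ^φ_{θ φ} = 1/tan(θ)
Ricci tensor (R_{ij} = R^k_{ikj}): R_{θθ} = 1, R_{θφ} = 0, R_{φφ} = sin(θ)^2
Inverse metric: g^{θθ} = 1, g^{φφ} = 1/sin(θ)^2
R = g^{ij} R_{ij} = (1)(1) + (1/sin(θ)^2)(sin(θ)^2) = 2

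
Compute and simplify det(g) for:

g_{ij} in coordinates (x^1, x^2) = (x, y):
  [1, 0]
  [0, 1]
For a 2×2 metric: det(g) = g_{11}·g_{22} - g_{12}·g_{21}
= (1)·(1) - (0)·(0)
= 1 - 0
det(g) = 1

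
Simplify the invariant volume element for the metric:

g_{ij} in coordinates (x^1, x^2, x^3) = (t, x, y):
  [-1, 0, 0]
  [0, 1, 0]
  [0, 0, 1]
det(g) = -1
√|det(g)| = 1
Volume element: dV = 1 dt dx dy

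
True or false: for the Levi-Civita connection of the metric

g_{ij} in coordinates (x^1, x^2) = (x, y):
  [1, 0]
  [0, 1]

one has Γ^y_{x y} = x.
Γ^y_{x y} = (1/2) g^{yy} (∂_x g_{yy} + ∂_y g_{yx} - ∂_y g_{xy}) = (1/2)(1)((0) + (0) - (0)) = 0
This differs from the proposed value x.
False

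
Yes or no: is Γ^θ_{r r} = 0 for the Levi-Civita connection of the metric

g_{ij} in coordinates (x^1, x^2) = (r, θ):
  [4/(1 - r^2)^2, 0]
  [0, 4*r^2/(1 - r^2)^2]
Γ^θ_{r r} = (1/2) g^{θθ} (∂_r g_{θr} + ∂_r g_{θr} - ∂_θ g_{rr}) = (1/2)((1 - r^2)^2/(4*r^2))((0) + (0) - (0)) = 0
This equals the proposed value 0.
Yes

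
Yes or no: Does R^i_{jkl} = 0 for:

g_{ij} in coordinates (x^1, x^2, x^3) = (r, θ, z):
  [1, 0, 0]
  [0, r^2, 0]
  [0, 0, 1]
Non-zero Christoffel symbols:
Γ^r_{θ θ} = -r
Γ^θ_{r θ} = 1/r
Ricci tensor: R_{rr} = 0, R_{rθ} = 0, R_{rz} = 0, R_{θθ} = 0, R_{θz} = 0, R_{zz} = 0
All R_{ij} vanish; in 3 dimensions the Riemann tensor is fully determined by the Ricci tensor, so R^i_{jkl} = 0: the metric is flat (curvilinear coordinates on flat space).
Yes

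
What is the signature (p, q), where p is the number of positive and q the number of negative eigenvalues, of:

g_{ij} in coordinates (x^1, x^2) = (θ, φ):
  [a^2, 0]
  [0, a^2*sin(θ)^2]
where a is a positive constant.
The metric is diagonal, so its eigenvalues are the diagonal entries: a^2, a^2*sin(θ)^2 (at a generic point, where coordinate-dependent entries are positive).
2 positive, 0 negative.
(2, 0) - Riemannian (positive definite)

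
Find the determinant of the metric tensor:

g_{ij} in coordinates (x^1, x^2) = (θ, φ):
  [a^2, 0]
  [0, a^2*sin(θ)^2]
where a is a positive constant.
For a 2×2 metric: det(g) = g_{11}·g_{22} - g_{12}·g_{21}
= (a^2)·(a^2*sin(θ)^2) - (0)·(0)
= a^4*sin(θ)^2 - 0
det(g) = a^4*sin(θ)^2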